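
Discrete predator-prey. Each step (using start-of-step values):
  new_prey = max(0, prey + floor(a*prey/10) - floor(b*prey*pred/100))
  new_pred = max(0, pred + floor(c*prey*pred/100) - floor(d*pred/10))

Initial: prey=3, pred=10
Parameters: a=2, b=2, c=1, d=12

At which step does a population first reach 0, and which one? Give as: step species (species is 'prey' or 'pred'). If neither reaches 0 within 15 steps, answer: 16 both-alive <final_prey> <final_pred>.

Answer: 1 pred

Derivation:
Step 1: prey: 3+0-0=3; pred: 10+0-12=0
First extinction: pred at step 1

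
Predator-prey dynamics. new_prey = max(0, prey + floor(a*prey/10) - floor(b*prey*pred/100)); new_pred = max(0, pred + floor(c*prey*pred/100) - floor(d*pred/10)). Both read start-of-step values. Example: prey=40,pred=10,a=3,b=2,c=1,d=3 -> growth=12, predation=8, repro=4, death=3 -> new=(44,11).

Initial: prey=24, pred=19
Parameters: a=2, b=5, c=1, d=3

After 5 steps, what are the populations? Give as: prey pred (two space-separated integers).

Step 1: prey: 24+4-22=6; pred: 19+4-5=18
Step 2: prey: 6+1-5=2; pred: 18+1-5=14
Step 3: prey: 2+0-1=1; pred: 14+0-4=10
Step 4: prey: 1+0-0=1; pred: 10+0-3=7
Step 5: prey: 1+0-0=1; pred: 7+0-2=5

Answer: 1 5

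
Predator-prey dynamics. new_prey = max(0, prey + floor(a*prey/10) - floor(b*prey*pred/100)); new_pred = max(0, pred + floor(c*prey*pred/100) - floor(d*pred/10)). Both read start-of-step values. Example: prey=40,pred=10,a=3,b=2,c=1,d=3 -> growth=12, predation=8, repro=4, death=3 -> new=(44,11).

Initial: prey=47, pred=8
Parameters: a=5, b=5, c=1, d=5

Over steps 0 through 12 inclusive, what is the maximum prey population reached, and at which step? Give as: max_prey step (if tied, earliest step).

Step 1: prey: 47+23-18=52; pred: 8+3-4=7
Step 2: prey: 52+26-18=60; pred: 7+3-3=7
Step 3: prey: 60+30-21=69; pred: 7+4-3=8
Step 4: prey: 69+34-27=76; pred: 8+5-4=9
Step 5: prey: 76+38-34=80; pred: 9+6-4=11
Step 6: prey: 80+40-44=76; pred: 11+8-5=14
Step 7: prey: 76+38-53=61; pred: 14+10-7=17
Step 8: prey: 61+30-51=40; pred: 17+10-8=19
Step 9: prey: 40+20-38=22; pred: 19+7-9=17
Step 10: prey: 22+11-18=15; pred: 17+3-8=12
Step 11: prey: 15+7-9=13; pred: 12+1-6=7
Step 12: prey: 13+6-4=15; pred: 7+0-3=4
Max prey = 80 at step 5

Answer: 80 5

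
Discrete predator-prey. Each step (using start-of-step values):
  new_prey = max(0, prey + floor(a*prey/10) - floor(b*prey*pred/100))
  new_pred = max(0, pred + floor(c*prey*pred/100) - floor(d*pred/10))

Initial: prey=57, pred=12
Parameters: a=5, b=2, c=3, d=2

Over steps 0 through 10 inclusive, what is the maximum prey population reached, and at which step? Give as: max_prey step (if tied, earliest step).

Answer: 72 1

Derivation:
Step 1: prey: 57+28-13=72; pred: 12+20-2=30
Step 2: prey: 72+36-43=65; pred: 30+64-6=88
Step 3: prey: 65+32-114=0; pred: 88+171-17=242
Step 4: prey: 0+0-0=0; pred: 242+0-48=194
Step 5: prey: 0+0-0=0; pred: 194+0-38=156
Step 6: prey: 0+0-0=0; pred: 156+0-31=125
Step 7: prey: 0+0-0=0; pred: 125+0-25=100
Step 8: prey: 0+0-0=0; pred: 100+0-20=80
Step 9: prey: 0+0-0=0; pred: 80+0-16=64
Step 10: prey: 0+0-0=0; pred: 64+0-12=52
Max prey = 72 at step 1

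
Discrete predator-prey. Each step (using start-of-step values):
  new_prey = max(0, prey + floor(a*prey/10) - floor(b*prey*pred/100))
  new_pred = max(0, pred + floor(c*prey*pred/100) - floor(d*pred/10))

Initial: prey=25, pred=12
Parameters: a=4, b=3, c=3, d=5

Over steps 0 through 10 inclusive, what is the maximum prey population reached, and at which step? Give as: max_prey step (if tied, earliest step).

Step 1: prey: 25+10-9=26; pred: 12+9-6=15
Step 2: prey: 26+10-11=25; pred: 15+11-7=19
Step 3: prey: 25+10-14=21; pred: 19+14-9=24
Step 4: prey: 21+8-15=14; pred: 24+15-12=27
Step 5: prey: 14+5-11=8; pred: 27+11-13=25
Step 6: prey: 8+3-6=5; pred: 25+6-12=19
Step 7: prey: 5+2-2=5; pred: 19+2-9=12
Step 8: prey: 5+2-1=6; pred: 12+1-6=7
Step 9: prey: 6+2-1=7; pred: 7+1-3=5
Step 10: prey: 7+2-1=8; pred: 5+1-2=4
Max prey = 26 at step 1

Answer: 26 1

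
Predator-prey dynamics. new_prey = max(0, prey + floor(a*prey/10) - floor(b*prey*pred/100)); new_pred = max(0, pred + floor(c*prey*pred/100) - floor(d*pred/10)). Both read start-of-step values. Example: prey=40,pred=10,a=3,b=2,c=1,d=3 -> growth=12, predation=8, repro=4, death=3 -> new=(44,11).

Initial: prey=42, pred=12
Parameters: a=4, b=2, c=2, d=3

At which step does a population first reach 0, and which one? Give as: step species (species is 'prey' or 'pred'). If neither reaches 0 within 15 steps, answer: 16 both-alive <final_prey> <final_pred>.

Answer: 5 prey

Derivation:
Step 1: prey: 42+16-10=48; pred: 12+10-3=19
Step 2: prey: 48+19-18=49; pred: 19+18-5=32
Step 3: prey: 49+19-31=37; pred: 32+31-9=54
Step 4: prey: 37+14-39=12; pred: 54+39-16=77
Step 5: prey: 12+4-18=0; pred: 77+18-23=72
First extinction: prey at step 5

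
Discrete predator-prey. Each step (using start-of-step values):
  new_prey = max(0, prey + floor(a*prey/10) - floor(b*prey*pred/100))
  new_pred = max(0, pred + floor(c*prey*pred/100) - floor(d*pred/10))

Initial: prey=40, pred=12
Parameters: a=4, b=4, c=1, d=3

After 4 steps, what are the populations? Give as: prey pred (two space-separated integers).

Answer: 22 13

Derivation:
Step 1: prey: 40+16-19=37; pred: 12+4-3=13
Step 2: prey: 37+14-19=32; pred: 13+4-3=14
Step 3: prey: 32+12-17=27; pred: 14+4-4=14
Step 4: prey: 27+10-15=22; pred: 14+3-4=13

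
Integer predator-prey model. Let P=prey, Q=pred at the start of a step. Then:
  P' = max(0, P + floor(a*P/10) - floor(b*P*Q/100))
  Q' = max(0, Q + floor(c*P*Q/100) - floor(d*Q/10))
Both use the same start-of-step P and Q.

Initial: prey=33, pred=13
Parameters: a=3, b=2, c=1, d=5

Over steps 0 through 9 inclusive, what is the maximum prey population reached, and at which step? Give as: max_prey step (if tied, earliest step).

Step 1: prey: 33+9-8=34; pred: 13+4-6=11
Step 2: prey: 34+10-7=37; pred: 11+3-5=9
Step 3: prey: 37+11-6=42; pred: 9+3-4=8
Step 4: prey: 42+12-6=48; pred: 8+3-4=7
Step 5: prey: 48+14-6=56; pred: 7+3-3=7
Step 6: prey: 56+16-7=65; pred: 7+3-3=7
Step 7: prey: 65+19-9=75; pred: 7+4-3=8
Step 8: prey: 75+22-12=85; pred: 8+6-4=10
Step 9: prey: 85+25-17=93; pred: 10+8-5=13
Max prey = 93 at step 9

Answer: 93 9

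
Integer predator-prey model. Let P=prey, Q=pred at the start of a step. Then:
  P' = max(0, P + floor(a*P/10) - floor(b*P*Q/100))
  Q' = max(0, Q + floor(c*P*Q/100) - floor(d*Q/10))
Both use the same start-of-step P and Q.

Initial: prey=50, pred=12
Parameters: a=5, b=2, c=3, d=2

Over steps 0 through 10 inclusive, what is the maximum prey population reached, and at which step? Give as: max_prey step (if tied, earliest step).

Answer: 63 1

Derivation:
Step 1: prey: 50+25-12=63; pred: 12+18-2=28
Step 2: prey: 63+31-35=59; pred: 28+52-5=75
Step 3: prey: 59+29-88=0; pred: 75+132-15=192
Step 4: prey: 0+0-0=0; pred: 192+0-38=154
Step 5: prey: 0+0-0=0; pred: 154+0-30=124
Step 6: prey: 0+0-0=0; pred: 124+0-24=100
Step 7: prey: 0+0-0=0; pred: 100+0-20=80
Step 8: prey: 0+0-0=0; pred: 80+0-16=64
Step 9: prey: 0+0-0=0; pred: 64+0-12=52
Step 10: prey: 0+0-0=0; pred: 52+0-10=42
Max prey = 63 at step 1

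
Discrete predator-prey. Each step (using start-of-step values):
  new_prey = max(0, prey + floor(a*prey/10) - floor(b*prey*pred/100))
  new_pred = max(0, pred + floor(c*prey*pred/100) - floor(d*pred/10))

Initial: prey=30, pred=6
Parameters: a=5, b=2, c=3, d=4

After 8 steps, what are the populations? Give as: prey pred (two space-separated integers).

Step 1: prey: 30+15-3=42; pred: 6+5-2=9
Step 2: prey: 42+21-7=56; pred: 9+11-3=17
Step 3: prey: 56+28-19=65; pred: 17+28-6=39
Step 4: prey: 65+32-50=47; pred: 39+76-15=100
Step 5: prey: 47+23-94=0; pred: 100+141-40=201
Step 6: prey: 0+0-0=0; pred: 201+0-80=121
Step 7: prey: 0+0-0=0; pred: 121+0-48=73
Step 8: prey: 0+0-0=0; pred: 73+0-29=44

Answer: 0 44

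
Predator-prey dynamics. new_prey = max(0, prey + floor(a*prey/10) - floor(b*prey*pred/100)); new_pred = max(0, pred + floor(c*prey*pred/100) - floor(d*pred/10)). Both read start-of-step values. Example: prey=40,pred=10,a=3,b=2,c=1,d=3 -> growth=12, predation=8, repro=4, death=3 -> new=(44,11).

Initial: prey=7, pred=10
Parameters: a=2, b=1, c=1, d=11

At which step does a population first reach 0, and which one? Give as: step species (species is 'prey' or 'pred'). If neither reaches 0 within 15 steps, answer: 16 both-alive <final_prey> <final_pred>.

Answer: 1 pred

Derivation:
Step 1: prey: 7+1-0=8; pred: 10+0-11=0
First extinction: pred at step 1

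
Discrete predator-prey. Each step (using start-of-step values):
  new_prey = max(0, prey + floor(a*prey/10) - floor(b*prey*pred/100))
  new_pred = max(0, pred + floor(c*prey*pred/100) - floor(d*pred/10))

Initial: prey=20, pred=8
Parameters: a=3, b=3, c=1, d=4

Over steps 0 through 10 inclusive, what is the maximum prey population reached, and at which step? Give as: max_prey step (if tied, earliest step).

Answer: 87 10

Derivation:
Step 1: prey: 20+6-4=22; pred: 8+1-3=6
Step 2: prey: 22+6-3=25; pred: 6+1-2=5
Step 3: prey: 25+7-3=29; pred: 5+1-2=4
Step 4: prey: 29+8-3=34; pred: 4+1-1=4
Step 5: prey: 34+10-4=40; pred: 4+1-1=4
Step 6: prey: 40+12-4=48; pred: 4+1-1=4
Step 7: prey: 48+14-5=57; pred: 4+1-1=4
Step 8: prey: 57+17-6=68; pred: 4+2-1=5
Step 9: prey: 68+20-10=78; pred: 5+3-2=6
Step 10: prey: 78+23-14=87; pred: 6+4-2=8
Max prey = 87 at step 10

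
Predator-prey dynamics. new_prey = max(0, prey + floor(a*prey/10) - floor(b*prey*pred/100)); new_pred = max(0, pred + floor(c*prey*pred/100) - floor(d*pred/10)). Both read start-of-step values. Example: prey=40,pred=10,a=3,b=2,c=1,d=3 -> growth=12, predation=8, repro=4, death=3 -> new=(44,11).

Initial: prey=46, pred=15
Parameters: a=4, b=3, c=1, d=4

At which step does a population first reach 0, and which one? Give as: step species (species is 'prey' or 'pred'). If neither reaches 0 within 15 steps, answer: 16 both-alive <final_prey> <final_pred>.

Step 1: prey: 46+18-20=44; pred: 15+6-6=15
Step 2: prey: 44+17-19=42; pred: 15+6-6=15
Step 3: prey: 42+16-18=40; pred: 15+6-6=15
Step 4: prey: 40+16-18=38; pred: 15+6-6=15
Step 5: prey: 38+15-17=36; pred: 15+5-6=14
Step 6: prey: 36+14-15=35; pred: 14+5-5=14
Step 7: prey: 35+14-14=35; pred: 14+4-5=13
Step 8: prey: 35+14-13=36; pred: 13+4-5=12
Step 9: prey: 36+14-12=38; pred: 12+4-4=12
Step 10: prey: 38+15-13=40; pred: 12+4-4=12
Step 11: prey: 40+16-14=42; pred: 12+4-4=12
Step 12: prey: 42+16-15=43; pred: 12+5-4=13
Step 13: prey: 43+17-16=44; pred: 13+5-5=13
Step 14: prey: 44+17-17=44; pred: 13+5-5=13
Steps 15-15: state stable at prey=44, pred=13 (no change)
No extinction within 15 steps

Answer: 16 both-alive 44 13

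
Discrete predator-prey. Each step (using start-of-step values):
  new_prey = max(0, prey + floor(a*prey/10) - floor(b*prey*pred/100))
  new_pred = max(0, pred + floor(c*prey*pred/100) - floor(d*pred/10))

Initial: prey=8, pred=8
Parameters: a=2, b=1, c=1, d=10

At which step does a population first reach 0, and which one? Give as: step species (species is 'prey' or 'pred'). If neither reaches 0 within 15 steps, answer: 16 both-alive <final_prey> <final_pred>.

Step 1: prey: 8+1-0=9; pred: 8+0-8=0
First extinction: pred at step 1

Answer: 1 pred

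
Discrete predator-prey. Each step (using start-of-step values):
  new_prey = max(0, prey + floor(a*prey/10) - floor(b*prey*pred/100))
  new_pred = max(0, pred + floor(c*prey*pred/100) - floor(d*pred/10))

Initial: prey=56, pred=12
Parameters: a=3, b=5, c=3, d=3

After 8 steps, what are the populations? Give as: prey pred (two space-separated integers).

Step 1: prey: 56+16-33=39; pred: 12+20-3=29
Step 2: prey: 39+11-56=0; pred: 29+33-8=54
Step 3: prey: 0+0-0=0; pred: 54+0-16=38
Step 4: prey: 0+0-0=0; pred: 38+0-11=27
Step 5: prey: 0+0-0=0; pred: 27+0-8=19
Step 6: prey: 0+0-0=0; pred: 19+0-5=14
Step 7: prey: 0+0-0=0; pred: 14+0-4=10
Step 8: prey: 0+0-0=0; pred: 10+0-3=7

Answer: 0 7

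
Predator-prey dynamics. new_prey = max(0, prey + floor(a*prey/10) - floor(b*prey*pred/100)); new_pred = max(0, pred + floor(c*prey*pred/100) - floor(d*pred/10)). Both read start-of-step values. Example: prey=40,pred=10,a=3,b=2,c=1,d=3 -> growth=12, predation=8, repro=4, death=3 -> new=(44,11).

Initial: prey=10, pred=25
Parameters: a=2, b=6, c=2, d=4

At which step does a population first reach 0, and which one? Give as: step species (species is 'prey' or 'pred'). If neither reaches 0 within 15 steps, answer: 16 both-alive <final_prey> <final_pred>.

Answer: 1 prey

Derivation:
Step 1: prey: 10+2-15=0; pred: 25+5-10=20
First extinction: prey at step 1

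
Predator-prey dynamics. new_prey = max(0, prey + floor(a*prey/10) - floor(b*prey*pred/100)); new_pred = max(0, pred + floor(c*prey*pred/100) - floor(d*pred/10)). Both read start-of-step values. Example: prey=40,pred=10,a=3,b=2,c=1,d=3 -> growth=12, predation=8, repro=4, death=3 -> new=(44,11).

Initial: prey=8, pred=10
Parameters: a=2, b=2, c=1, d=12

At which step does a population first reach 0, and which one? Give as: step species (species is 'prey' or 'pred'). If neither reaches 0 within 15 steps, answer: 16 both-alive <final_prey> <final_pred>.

Step 1: prey: 8+1-1=8; pred: 10+0-12=0
First extinction: pred at step 1

Answer: 1 pred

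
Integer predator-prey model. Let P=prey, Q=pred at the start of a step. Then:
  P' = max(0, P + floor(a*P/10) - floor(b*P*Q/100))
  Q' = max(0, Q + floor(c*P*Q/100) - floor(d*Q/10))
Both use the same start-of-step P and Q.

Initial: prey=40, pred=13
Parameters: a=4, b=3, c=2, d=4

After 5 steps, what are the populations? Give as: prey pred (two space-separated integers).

Step 1: prey: 40+16-15=41; pred: 13+10-5=18
Step 2: prey: 41+16-22=35; pred: 18+14-7=25
Step 3: prey: 35+14-26=23; pred: 25+17-10=32
Step 4: prey: 23+9-22=10; pred: 32+14-12=34
Step 5: prey: 10+4-10=4; pred: 34+6-13=27

Answer: 4 27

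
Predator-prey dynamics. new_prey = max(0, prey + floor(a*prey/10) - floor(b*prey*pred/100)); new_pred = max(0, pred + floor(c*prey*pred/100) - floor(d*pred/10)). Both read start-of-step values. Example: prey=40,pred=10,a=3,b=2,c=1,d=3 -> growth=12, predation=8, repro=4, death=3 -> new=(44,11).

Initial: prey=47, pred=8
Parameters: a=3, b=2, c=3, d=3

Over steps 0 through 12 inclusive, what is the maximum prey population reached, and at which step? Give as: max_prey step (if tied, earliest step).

Step 1: prey: 47+14-7=54; pred: 8+11-2=17
Step 2: prey: 54+16-18=52; pred: 17+27-5=39
Step 3: prey: 52+15-40=27; pred: 39+60-11=88
Step 4: prey: 27+8-47=0; pred: 88+71-26=133
Step 5: prey: 0+0-0=0; pred: 133+0-39=94
Step 6: prey: 0+0-0=0; pred: 94+0-28=66
Step 7: prey: 0+0-0=0; pred: 66+0-19=47
Step 8: prey: 0+0-0=0; pred: 47+0-14=33
Step 9: prey: 0+0-0=0; pred: 33+0-9=24
Step 10: prey: 0+0-0=0; pred: 24+0-7=17
Step 11: prey: 0+0-0=0; pred: 17+0-5=12
Step 12: prey: 0+0-0=0; pred: 12+0-3=9
Max prey = 54 at step 1

Answer: 54 1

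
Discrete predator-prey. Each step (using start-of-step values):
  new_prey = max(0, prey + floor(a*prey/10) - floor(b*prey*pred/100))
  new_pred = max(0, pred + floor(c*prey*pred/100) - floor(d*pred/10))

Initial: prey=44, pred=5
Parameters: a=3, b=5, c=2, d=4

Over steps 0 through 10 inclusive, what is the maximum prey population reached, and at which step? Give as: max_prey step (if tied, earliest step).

Answer: 46 1

Derivation:
Step 1: prey: 44+13-11=46; pred: 5+4-2=7
Step 2: prey: 46+13-16=43; pred: 7+6-2=11
Step 3: prey: 43+12-23=32; pred: 11+9-4=16
Step 4: prey: 32+9-25=16; pred: 16+10-6=20
Step 5: prey: 16+4-16=4; pred: 20+6-8=18
Step 6: prey: 4+1-3=2; pred: 18+1-7=12
Step 7: prey: 2+0-1=1; pred: 12+0-4=8
Step 8: prey: 1+0-0=1; pred: 8+0-3=5
Step 9: prey: 1+0-0=1; pred: 5+0-2=3
Step 10: prey: 1+0-0=1; pred: 3+0-1=2
Max prey = 46 at step 1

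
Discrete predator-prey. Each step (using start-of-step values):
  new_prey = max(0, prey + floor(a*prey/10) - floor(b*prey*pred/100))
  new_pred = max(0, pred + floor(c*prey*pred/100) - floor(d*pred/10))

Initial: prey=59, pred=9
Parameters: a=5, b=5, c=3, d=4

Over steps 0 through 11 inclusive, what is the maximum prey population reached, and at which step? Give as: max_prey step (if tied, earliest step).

Step 1: prey: 59+29-26=62; pred: 9+15-3=21
Step 2: prey: 62+31-65=28; pred: 21+39-8=52
Step 3: prey: 28+14-72=0; pred: 52+43-20=75
Step 4: prey: 0+0-0=0; pred: 75+0-30=45
Step 5: prey: 0+0-0=0; pred: 45+0-18=27
Step 6: prey: 0+0-0=0; pred: 27+0-10=17
Step 7: prey: 0+0-0=0; pred: 17+0-6=11
Step 8: prey: 0+0-0=0; pred: 11+0-4=7
Step 9: prey: 0+0-0=0; pred: 7+0-2=5
Step 10: prey: 0+0-0=0; pred: 5+0-2=3
Step 11: prey: 0+0-0=0; pred: 3+0-1=2
Max prey = 62 at step 1

Answer: 62 1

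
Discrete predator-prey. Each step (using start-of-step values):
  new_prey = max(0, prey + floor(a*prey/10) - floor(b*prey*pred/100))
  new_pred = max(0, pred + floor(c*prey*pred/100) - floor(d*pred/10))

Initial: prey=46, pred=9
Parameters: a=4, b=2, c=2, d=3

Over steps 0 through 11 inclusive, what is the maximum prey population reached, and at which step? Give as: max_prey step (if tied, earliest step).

Answer: 62 2

Derivation:
Step 1: prey: 46+18-8=56; pred: 9+8-2=15
Step 2: prey: 56+22-16=62; pred: 15+16-4=27
Step 3: prey: 62+24-33=53; pred: 27+33-8=52
Step 4: prey: 53+21-55=19; pred: 52+55-15=92
Step 5: prey: 19+7-34=0; pred: 92+34-27=99
Step 6: prey: 0+0-0=0; pred: 99+0-29=70
Step 7: prey: 0+0-0=0; pred: 70+0-21=49
Step 8: prey: 0+0-0=0; pred: 49+0-14=35
Step 9: prey: 0+0-0=0; pred: 35+0-10=25
Step 10: prey: 0+0-0=0; pred: 25+0-7=18
Step 11: prey: 0+0-0=0; pred: 18+0-5=13
Max prey = 62 at step 2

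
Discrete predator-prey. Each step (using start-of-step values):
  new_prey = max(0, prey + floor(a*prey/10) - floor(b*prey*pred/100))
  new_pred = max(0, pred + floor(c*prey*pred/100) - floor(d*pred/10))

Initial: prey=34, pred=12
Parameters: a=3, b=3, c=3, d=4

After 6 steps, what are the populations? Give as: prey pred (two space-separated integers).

Answer: 1 12

Derivation:
Step 1: prey: 34+10-12=32; pred: 12+12-4=20
Step 2: prey: 32+9-19=22; pred: 20+19-8=31
Step 3: prey: 22+6-20=8; pred: 31+20-12=39
Step 4: prey: 8+2-9=1; pred: 39+9-15=33
Step 5: prey: 1+0-0=1; pred: 33+0-13=20
Step 6: prey: 1+0-0=1; pred: 20+0-8=12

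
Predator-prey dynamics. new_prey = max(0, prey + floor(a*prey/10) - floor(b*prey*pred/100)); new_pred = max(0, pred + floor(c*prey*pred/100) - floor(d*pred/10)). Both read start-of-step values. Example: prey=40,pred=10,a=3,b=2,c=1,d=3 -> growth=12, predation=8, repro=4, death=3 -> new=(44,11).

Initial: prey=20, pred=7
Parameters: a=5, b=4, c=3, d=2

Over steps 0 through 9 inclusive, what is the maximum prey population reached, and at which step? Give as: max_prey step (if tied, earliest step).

Answer: 27 2

Derivation:
Step 1: prey: 20+10-5=25; pred: 7+4-1=10
Step 2: prey: 25+12-10=27; pred: 10+7-2=15
Step 3: prey: 27+13-16=24; pred: 15+12-3=24
Step 4: prey: 24+12-23=13; pred: 24+17-4=37
Step 5: prey: 13+6-19=0; pred: 37+14-7=44
Step 6: prey: 0+0-0=0; pred: 44+0-8=36
Step 7: prey: 0+0-0=0; pred: 36+0-7=29
Step 8: prey: 0+0-0=0; pred: 29+0-5=24
Step 9: prey: 0+0-0=0; pred: 24+0-4=20
Max prey = 27 at step 2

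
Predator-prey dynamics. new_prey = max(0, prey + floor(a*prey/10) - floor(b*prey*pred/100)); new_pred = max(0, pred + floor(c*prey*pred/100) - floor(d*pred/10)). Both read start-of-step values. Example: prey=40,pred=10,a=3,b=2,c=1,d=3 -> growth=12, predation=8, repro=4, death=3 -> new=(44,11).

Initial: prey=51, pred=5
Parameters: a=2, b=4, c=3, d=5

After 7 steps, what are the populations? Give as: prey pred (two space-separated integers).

Answer: 0 5

Derivation:
Step 1: prey: 51+10-10=51; pred: 5+7-2=10
Step 2: prey: 51+10-20=41; pred: 10+15-5=20
Step 3: prey: 41+8-32=17; pred: 20+24-10=34
Step 4: prey: 17+3-23=0; pred: 34+17-17=34
Step 5: prey: 0+0-0=0; pred: 34+0-17=17
Step 6: prey: 0+0-0=0; pred: 17+0-8=9
Step 7: prey: 0+0-0=0; pred: 9+0-4=5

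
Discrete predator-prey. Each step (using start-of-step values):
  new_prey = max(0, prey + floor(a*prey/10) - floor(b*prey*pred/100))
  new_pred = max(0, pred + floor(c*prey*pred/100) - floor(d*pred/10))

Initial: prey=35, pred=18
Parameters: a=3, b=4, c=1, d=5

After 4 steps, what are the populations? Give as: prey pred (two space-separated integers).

Answer: 12 4

Derivation:
Step 1: prey: 35+10-25=20; pred: 18+6-9=15
Step 2: prey: 20+6-12=14; pred: 15+3-7=11
Step 3: prey: 14+4-6=12; pred: 11+1-5=7
Step 4: prey: 12+3-3=12; pred: 7+0-3=4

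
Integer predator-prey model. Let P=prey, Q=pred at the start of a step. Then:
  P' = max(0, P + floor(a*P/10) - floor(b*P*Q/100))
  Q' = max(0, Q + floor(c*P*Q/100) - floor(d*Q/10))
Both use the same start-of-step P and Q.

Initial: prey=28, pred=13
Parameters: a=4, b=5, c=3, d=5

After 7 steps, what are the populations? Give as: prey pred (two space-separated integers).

Answer: 5 2

Derivation:
Step 1: prey: 28+11-18=21; pred: 13+10-6=17
Step 2: prey: 21+8-17=12; pred: 17+10-8=19
Step 3: prey: 12+4-11=5; pred: 19+6-9=16
Step 4: prey: 5+2-4=3; pred: 16+2-8=10
Step 5: prey: 3+1-1=3; pred: 10+0-5=5
Step 6: prey: 3+1-0=4; pred: 5+0-2=3
Step 7: prey: 4+1-0=5; pred: 3+0-1=2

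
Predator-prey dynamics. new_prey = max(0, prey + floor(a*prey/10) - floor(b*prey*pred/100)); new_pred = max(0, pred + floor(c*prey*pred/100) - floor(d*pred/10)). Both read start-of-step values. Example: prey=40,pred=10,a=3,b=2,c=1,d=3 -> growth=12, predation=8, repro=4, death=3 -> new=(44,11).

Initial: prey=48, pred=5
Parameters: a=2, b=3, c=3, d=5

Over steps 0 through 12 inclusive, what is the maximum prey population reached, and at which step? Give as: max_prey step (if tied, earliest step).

Step 1: prey: 48+9-7=50; pred: 5+7-2=10
Step 2: prey: 50+10-15=45; pred: 10+15-5=20
Step 3: prey: 45+9-27=27; pred: 20+27-10=37
Step 4: prey: 27+5-29=3; pred: 37+29-18=48
Step 5: prey: 3+0-4=0; pred: 48+4-24=28
Step 6: prey: 0+0-0=0; pred: 28+0-14=14
Step 7: prey: 0+0-0=0; pred: 14+0-7=7
Step 8: prey: 0+0-0=0; pred: 7+0-3=4
Step 9: prey: 0+0-0=0; pred: 4+0-2=2
Step 10: prey: 0+0-0=0; pred: 2+0-1=1
Step 11: prey: 0+0-0=0; pred: 1+0-0=1
Step 12: prey: 0+0-0=0; pred: 1+0-0=1
Max prey = 50 at step 1

Answer: 50 1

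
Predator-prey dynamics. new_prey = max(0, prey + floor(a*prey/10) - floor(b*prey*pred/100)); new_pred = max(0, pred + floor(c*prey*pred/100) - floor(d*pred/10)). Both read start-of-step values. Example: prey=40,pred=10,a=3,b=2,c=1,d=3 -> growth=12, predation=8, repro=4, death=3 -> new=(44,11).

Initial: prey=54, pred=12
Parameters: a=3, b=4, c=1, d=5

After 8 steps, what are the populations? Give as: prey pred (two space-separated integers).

Step 1: prey: 54+16-25=45; pred: 12+6-6=12
Step 2: prey: 45+13-21=37; pred: 12+5-6=11
Step 3: prey: 37+11-16=32; pred: 11+4-5=10
Step 4: prey: 32+9-12=29; pred: 10+3-5=8
Step 5: prey: 29+8-9=28; pred: 8+2-4=6
Step 6: prey: 28+8-6=30; pred: 6+1-3=4
Step 7: prey: 30+9-4=35; pred: 4+1-2=3
Step 8: prey: 35+10-4=41; pred: 3+1-1=3

Answer: 41 3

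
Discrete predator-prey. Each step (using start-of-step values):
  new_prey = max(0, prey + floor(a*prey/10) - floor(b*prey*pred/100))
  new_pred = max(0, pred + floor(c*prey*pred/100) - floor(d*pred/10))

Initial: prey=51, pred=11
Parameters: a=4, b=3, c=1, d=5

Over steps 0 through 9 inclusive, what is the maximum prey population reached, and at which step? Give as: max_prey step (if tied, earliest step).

Answer: 62 4

Derivation:
Step 1: prey: 51+20-16=55; pred: 11+5-5=11
Step 2: prey: 55+22-18=59; pred: 11+6-5=12
Step 3: prey: 59+23-21=61; pred: 12+7-6=13
Step 4: prey: 61+24-23=62; pred: 13+7-6=14
Step 5: prey: 62+24-26=60; pred: 14+8-7=15
Step 6: prey: 60+24-27=57; pred: 15+9-7=17
Step 7: prey: 57+22-29=50; pred: 17+9-8=18
Step 8: prey: 50+20-27=43; pred: 18+9-9=18
Step 9: prey: 43+17-23=37; pred: 18+7-9=16
Max prey = 62 at step 4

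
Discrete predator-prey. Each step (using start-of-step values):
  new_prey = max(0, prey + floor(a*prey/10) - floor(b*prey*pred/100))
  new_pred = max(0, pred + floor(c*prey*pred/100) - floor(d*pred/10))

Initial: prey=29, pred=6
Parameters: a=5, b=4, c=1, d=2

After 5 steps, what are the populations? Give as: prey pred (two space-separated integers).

Step 1: prey: 29+14-6=37; pred: 6+1-1=6
Step 2: prey: 37+18-8=47; pred: 6+2-1=7
Step 3: prey: 47+23-13=57; pred: 7+3-1=9
Step 4: prey: 57+28-20=65; pred: 9+5-1=13
Step 5: prey: 65+32-33=64; pred: 13+8-2=19

Answer: 64 19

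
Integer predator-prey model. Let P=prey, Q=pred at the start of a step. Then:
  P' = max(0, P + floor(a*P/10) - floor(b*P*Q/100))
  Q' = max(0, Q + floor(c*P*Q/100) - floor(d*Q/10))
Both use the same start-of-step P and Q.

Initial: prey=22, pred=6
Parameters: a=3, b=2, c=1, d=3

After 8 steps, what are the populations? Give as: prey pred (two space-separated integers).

Step 1: prey: 22+6-2=26; pred: 6+1-1=6
Step 2: prey: 26+7-3=30; pred: 6+1-1=6
Step 3: prey: 30+9-3=36; pred: 6+1-1=6
Step 4: prey: 36+10-4=42; pred: 6+2-1=7
Step 5: prey: 42+12-5=49; pred: 7+2-2=7
Step 6: prey: 49+14-6=57; pred: 7+3-2=8
Step 7: prey: 57+17-9=65; pred: 8+4-2=10
Step 8: prey: 65+19-13=71; pred: 10+6-3=13

Answer: 71 13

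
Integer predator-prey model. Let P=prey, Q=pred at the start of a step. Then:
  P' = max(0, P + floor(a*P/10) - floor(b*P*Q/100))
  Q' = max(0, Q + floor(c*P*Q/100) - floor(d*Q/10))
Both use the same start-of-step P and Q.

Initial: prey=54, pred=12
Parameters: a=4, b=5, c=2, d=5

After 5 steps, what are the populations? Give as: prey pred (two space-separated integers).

Step 1: prey: 54+21-32=43; pred: 12+12-6=18
Step 2: prey: 43+17-38=22; pred: 18+15-9=24
Step 3: prey: 22+8-26=4; pred: 24+10-12=22
Step 4: prey: 4+1-4=1; pred: 22+1-11=12
Step 5: prey: 1+0-0=1; pred: 12+0-6=6

Answer: 1 6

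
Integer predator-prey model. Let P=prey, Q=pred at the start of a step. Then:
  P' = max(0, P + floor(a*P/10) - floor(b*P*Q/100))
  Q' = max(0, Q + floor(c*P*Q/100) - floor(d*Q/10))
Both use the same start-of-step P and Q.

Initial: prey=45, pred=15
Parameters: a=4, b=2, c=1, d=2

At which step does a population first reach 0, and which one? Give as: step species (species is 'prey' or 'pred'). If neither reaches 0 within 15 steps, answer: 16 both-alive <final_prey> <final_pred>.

Step 1: prey: 45+18-13=50; pred: 15+6-3=18
Step 2: prey: 50+20-18=52; pred: 18+9-3=24
Step 3: prey: 52+20-24=48; pred: 24+12-4=32
Step 4: prey: 48+19-30=37; pred: 32+15-6=41
Step 5: prey: 37+14-30=21; pred: 41+15-8=48
Step 6: prey: 21+8-20=9; pred: 48+10-9=49
Step 7: prey: 9+3-8=4; pred: 49+4-9=44
Step 8: prey: 4+1-3=2; pred: 44+1-8=37
Step 9: prey: 2+0-1=1; pred: 37+0-7=30
Step 10: prey: 1+0-0=1; pred: 30+0-6=24
Step 11: prey: 1+0-0=1; pred: 24+0-4=20
Step 12: prey: 1+0-0=1; pred: 20+0-4=16
Step 13: prey: 1+0-0=1; pred: 16+0-3=13
Step 14: prey: 1+0-0=1; pred: 13+0-2=11
Step 15: prey: 1+0-0=1; pred: 11+0-2=9
No extinction within 15 steps

Answer: 16 both-alive 1 9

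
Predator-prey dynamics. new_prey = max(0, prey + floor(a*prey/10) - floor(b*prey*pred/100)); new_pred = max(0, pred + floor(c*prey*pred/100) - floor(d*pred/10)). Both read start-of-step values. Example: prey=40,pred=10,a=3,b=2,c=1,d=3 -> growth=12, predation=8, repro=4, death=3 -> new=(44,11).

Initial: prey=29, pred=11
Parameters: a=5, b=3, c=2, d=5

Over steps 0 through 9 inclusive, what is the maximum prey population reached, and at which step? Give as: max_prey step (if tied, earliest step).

Answer: 42 3

Derivation:
Step 1: prey: 29+14-9=34; pred: 11+6-5=12
Step 2: prey: 34+17-12=39; pred: 12+8-6=14
Step 3: prey: 39+19-16=42; pred: 14+10-7=17
Step 4: prey: 42+21-21=42; pred: 17+14-8=23
Step 5: prey: 42+21-28=35; pred: 23+19-11=31
Step 6: prey: 35+17-32=20; pred: 31+21-15=37
Step 7: prey: 20+10-22=8; pred: 37+14-18=33
Step 8: prey: 8+4-7=5; pred: 33+5-16=22
Step 9: prey: 5+2-3=4; pred: 22+2-11=13
Max prey = 42 at step 3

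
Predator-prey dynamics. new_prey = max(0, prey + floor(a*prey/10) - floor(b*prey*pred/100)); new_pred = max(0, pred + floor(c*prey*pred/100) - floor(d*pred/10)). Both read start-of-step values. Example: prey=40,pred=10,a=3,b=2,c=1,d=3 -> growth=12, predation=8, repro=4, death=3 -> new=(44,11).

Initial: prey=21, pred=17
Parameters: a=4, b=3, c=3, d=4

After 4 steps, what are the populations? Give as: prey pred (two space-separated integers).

Answer: 7 23

Derivation:
Step 1: prey: 21+8-10=19; pred: 17+10-6=21
Step 2: prey: 19+7-11=15; pred: 21+11-8=24
Step 3: prey: 15+6-10=11; pred: 24+10-9=25
Step 4: prey: 11+4-8=7; pred: 25+8-10=23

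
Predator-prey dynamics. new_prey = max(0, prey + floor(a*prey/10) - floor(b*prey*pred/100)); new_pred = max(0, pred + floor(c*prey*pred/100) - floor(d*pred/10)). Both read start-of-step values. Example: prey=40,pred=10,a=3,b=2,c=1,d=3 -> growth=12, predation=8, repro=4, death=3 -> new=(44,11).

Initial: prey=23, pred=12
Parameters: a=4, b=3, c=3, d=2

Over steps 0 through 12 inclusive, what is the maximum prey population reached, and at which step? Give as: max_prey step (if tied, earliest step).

Step 1: prey: 23+9-8=24; pred: 12+8-2=18
Step 2: prey: 24+9-12=21; pred: 18+12-3=27
Step 3: prey: 21+8-17=12; pred: 27+17-5=39
Step 4: prey: 12+4-14=2; pred: 39+14-7=46
Step 5: prey: 2+0-2=0; pred: 46+2-9=39
Step 6: prey: 0+0-0=0; pred: 39+0-7=32
Step 7: prey: 0+0-0=0; pred: 32+0-6=26
Step 8: prey: 0+0-0=0; pred: 26+0-5=21
Step 9: prey: 0+0-0=0; pred: 21+0-4=17
Step 10: prey: 0+0-0=0; pred: 17+0-3=14
Step 11: prey: 0+0-0=0; pred: 14+0-2=12
Step 12: prey: 0+0-0=0; pred: 12+0-2=10
Max prey = 24 at step 1

Answer: 24 1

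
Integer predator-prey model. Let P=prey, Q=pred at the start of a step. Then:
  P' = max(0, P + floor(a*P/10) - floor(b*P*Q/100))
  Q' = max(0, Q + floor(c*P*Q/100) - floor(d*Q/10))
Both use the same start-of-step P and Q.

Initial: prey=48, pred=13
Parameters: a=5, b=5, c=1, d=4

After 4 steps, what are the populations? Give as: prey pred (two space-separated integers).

Step 1: prey: 48+24-31=41; pred: 13+6-5=14
Step 2: prey: 41+20-28=33; pred: 14+5-5=14
Step 3: prey: 33+16-23=26; pred: 14+4-5=13
Step 4: prey: 26+13-16=23; pred: 13+3-5=11

Answer: 23 11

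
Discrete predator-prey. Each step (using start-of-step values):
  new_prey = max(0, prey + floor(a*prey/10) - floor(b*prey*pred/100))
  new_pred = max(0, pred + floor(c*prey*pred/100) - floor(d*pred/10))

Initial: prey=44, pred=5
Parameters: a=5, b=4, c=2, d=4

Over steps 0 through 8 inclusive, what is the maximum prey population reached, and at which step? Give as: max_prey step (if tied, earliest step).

Step 1: prey: 44+22-8=58; pred: 5+4-2=7
Step 2: prey: 58+29-16=71; pred: 7+8-2=13
Step 3: prey: 71+35-36=70; pred: 13+18-5=26
Step 4: prey: 70+35-72=33; pred: 26+36-10=52
Step 5: prey: 33+16-68=0; pred: 52+34-20=66
Step 6: prey: 0+0-0=0; pred: 66+0-26=40
Step 7: prey: 0+0-0=0; pred: 40+0-16=24
Step 8: prey: 0+0-0=0; pred: 24+0-9=15
Max prey = 71 at step 2

Answer: 71 2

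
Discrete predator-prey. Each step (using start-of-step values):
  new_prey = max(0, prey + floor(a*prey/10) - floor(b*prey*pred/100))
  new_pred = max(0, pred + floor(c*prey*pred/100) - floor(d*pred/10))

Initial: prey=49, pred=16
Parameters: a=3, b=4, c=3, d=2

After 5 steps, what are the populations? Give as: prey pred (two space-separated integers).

Step 1: prey: 49+14-31=32; pred: 16+23-3=36
Step 2: prey: 32+9-46=0; pred: 36+34-7=63
Step 3: prey: 0+0-0=0; pred: 63+0-12=51
Step 4: prey: 0+0-0=0; pred: 51+0-10=41
Step 5: prey: 0+0-0=0; pred: 41+0-8=33

Answer: 0 33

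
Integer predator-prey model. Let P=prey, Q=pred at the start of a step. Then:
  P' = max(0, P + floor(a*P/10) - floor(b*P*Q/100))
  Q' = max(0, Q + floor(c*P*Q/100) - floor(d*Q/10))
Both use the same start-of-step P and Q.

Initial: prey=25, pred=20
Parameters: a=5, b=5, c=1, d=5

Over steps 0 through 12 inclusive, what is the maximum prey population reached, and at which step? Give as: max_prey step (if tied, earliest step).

Step 1: prey: 25+12-25=12; pred: 20+5-10=15
Step 2: prey: 12+6-9=9; pred: 15+1-7=9
Step 3: prey: 9+4-4=9; pred: 9+0-4=5
Step 4: prey: 9+4-2=11; pred: 5+0-2=3
Step 5: prey: 11+5-1=15; pred: 3+0-1=2
Step 6: prey: 15+7-1=21; pred: 2+0-1=1
Step 7: prey: 21+10-1=30; pred: 1+0-0=1
Step 8: prey: 30+15-1=44; pred: 1+0-0=1
Step 9: prey: 44+22-2=64; pred: 1+0-0=1
Step 10: prey: 64+32-3=93; pred: 1+0-0=1
Step 11: prey: 93+46-4=135; pred: 1+0-0=1
Step 12: prey: 135+67-6=196; pred: 1+1-0=2
Max prey = 196 at step 12

Answer: 196 12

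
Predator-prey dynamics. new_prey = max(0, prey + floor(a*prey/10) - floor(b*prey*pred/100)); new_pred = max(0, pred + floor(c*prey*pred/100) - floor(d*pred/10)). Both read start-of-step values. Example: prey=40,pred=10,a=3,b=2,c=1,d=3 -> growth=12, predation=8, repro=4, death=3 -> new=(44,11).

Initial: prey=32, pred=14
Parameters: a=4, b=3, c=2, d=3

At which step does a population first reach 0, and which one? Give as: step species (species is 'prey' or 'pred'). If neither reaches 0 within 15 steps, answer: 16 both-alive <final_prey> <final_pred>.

Answer: 16 both-alive 15 3

Derivation:
Step 1: prey: 32+12-13=31; pred: 14+8-4=18
Step 2: prey: 31+12-16=27; pred: 18+11-5=24
Step 3: prey: 27+10-19=18; pred: 24+12-7=29
Step 4: prey: 18+7-15=10; pred: 29+10-8=31
Step 5: prey: 10+4-9=5; pred: 31+6-9=28
Step 6: prey: 5+2-4=3; pred: 28+2-8=22
Step 7: prey: 3+1-1=3; pred: 22+1-6=17
Step 8: prey: 3+1-1=3; pred: 17+1-5=13
Step 9: prey: 3+1-1=3; pred: 13+0-3=10
Step 10: prey: 3+1-0=4; pred: 10+0-3=7
Step 11: prey: 4+1-0=5; pred: 7+0-2=5
Step 12: prey: 5+2-0=7; pred: 5+0-1=4
Step 13: prey: 7+2-0=9; pred: 4+0-1=3
Step 14: prey: 9+3-0=12; pred: 3+0-0=3
Step 15: prey: 12+4-1=15; pred: 3+0-0=3
No extinction within 15 steps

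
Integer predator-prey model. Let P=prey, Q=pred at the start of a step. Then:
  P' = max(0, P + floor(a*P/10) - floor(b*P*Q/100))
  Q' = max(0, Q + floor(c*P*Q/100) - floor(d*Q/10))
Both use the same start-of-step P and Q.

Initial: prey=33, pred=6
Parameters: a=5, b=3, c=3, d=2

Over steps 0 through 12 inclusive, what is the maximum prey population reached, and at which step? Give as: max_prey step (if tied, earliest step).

Step 1: prey: 33+16-5=44; pred: 6+5-1=10
Step 2: prey: 44+22-13=53; pred: 10+13-2=21
Step 3: prey: 53+26-33=46; pred: 21+33-4=50
Step 4: prey: 46+23-69=0; pred: 50+69-10=109
Step 5: prey: 0+0-0=0; pred: 109+0-21=88
Step 6: prey: 0+0-0=0; pred: 88+0-17=71
Step 7: prey: 0+0-0=0; pred: 71+0-14=57
Step 8: prey: 0+0-0=0; pred: 57+0-11=46
Step 9: prey: 0+0-0=0; pred: 46+0-9=37
Step 10: prey: 0+0-0=0; pred: 37+0-7=30
Step 11: prey: 0+0-0=0; pred: 30+0-6=24
Step 12: prey: 0+0-0=0; pred: 24+0-4=20
Max prey = 53 at step 2

Answer: 53 2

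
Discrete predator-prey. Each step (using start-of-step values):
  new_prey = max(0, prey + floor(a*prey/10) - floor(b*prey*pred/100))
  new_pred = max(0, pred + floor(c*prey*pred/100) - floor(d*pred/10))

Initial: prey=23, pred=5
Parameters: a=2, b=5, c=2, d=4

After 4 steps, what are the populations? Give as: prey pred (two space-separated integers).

Step 1: prey: 23+4-5=22; pred: 5+2-2=5
Step 2: prey: 22+4-5=21; pred: 5+2-2=5
Step 3: prey: 21+4-5=20; pred: 5+2-2=5
Step 4: prey: 20+4-5=19; pred: 5+2-2=5

Answer: 19 5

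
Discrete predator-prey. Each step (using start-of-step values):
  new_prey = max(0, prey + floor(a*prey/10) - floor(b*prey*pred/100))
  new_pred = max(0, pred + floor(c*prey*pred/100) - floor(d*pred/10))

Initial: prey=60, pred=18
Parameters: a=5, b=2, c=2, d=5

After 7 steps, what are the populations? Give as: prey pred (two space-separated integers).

Step 1: prey: 60+30-21=69; pred: 18+21-9=30
Step 2: prey: 69+34-41=62; pred: 30+41-15=56
Step 3: prey: 62+31-69=24; pred: 56+69-28=97
Step 4: prey: 24+12-46=0; pred: 97+46-48=95
Step 5: prey: 0+0-0=0; pred: 95+0-47=48
Step 6: prey: 0+0-0=0; pred: 48+0-24=24
Step 7: prey: 0+0-0=0; pred: 24+0-12=12

Answer: 0 12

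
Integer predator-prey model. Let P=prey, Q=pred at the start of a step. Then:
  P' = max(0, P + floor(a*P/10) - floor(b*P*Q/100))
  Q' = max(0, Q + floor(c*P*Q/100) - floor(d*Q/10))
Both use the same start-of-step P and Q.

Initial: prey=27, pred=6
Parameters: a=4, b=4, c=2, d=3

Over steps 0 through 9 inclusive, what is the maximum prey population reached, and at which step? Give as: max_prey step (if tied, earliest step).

Step 1: prey: 27+10-6=31; pred: 6+3-1=8
Step 2: prey: 31+12-9=34; pred: 8+4-2=10
Step 3: prey: 34+13-13=34; pred: 10+6-3=13
Step 4: prey: 34+13-17=30; pred: 13+8-3=18
Step 5: prey: 30+12-21=21; pred: 18+10-5=23
Step 6: prey: 21+8-19=10; pred: 23+9-6=26
Step 7: prey: 10+4-10=4; pred: 26+5-7=24
Step 8: prey: 4+1-3=2; pred: 24+1-7=18
Step 9: prey: 2+0-1=1; pred: 18+0-5=13
Max prey = 34 at step 2

Answer: 34 2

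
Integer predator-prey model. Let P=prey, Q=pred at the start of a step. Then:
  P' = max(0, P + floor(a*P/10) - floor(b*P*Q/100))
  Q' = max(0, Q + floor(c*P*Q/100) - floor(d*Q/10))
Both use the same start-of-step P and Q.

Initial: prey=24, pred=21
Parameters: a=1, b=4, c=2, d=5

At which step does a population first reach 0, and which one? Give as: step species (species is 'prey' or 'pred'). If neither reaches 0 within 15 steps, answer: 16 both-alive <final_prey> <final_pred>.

Answer: 16 both-alive 1 1

Derivation:
Step 1: prey: 24+2-20=6; pred: 21+10-10=21
Step 2: prey: 6+0-5=1; pred: 21+2-10=13
Step 3: prey: 1+0-0=1; pred: 13+0-6=7
Step 4: prey: 1+0-0=1; pred: 7+0-3=4
Step 5: prey: 1+0-0=1; pred: 4+0-2=2
Step 6: prey: 1+0-0=1; pred: 2+0-1=1
Step 7: prey: 1+0-0=1; pred: 1+0-0=1
Steps 8-15: state stable at prey=1, pred=1 (no change)
No extinction within 15 steps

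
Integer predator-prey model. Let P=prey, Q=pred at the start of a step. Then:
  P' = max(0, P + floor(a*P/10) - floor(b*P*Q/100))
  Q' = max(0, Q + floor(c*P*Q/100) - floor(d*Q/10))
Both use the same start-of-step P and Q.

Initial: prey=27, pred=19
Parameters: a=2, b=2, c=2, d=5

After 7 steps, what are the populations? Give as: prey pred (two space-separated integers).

Answer: 14 5

Derivation:
Step 1: prey: 27+5-10=22; pred: 19+10-9=20
Step 2: prey: 22+4-8=18; pred: 20+8-10=18
Step 3: prey: 18+3-6=15; pred: 18+6-9=15
Step 4: prey: 15+3-4=14; pred: 15+4-7=12
Step 5: prey: 14+2-3=13; pred: 12+3-6=9
Step 6: prey: 13+2-2=13; pred: 9+2-4=7
Step 7: prey: 13+2-1=14; pred: 7+1-3=5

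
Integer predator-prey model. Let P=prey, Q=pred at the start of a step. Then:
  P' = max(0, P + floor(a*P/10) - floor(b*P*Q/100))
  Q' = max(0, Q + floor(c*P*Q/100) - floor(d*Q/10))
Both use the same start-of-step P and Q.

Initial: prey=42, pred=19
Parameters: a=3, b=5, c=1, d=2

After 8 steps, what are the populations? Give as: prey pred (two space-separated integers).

Answer: 0 7

Derivation:
Step 1: prey: 42+12-39=15; pred: 19+7-3=23
Step 2: prey: 15+4-17=2; pred: 23+3-4=22
Step 3: prey: 2+0-2=0; pred: 22+0-4=18
Step 4: prey: 0+0-0=0; pred: 18+0-3=15
Step 5: prey: 0+0-0=0; pred: 15+0-3=12
Step 6: prey: 0+0-0=0; pred: 12+0-2=10
Step 7: prey: 0+0-0=0; pred: 10+0-2=8
Step 8: prey: 0+0-0=0; pred: 8+0-1=7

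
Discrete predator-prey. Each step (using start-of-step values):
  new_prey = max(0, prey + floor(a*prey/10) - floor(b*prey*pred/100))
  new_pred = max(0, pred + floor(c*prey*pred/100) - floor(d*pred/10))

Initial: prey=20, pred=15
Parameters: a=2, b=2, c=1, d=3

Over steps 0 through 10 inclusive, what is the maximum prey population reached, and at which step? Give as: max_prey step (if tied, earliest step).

Step 1: prey: 20+4-6=18; pred: 15+3-4=14
Step 2: prey: 18+3-5=16; pred: 14+2-4=12
Step 3: prey: 16+3-3=16; pred: 12+1-3=10
Step 4: prey: 16+3-3=16; pred: 10+1-3=8
Step 5: prey: 16+3-2=17; pred: 8+1-2=7
Step 6: prey: 17+3-2=18; pred: 7+1-2=6
Step 7: prey: 18+3-2=19; pred: 6+1-1=6
Step 8: prey: 19+3-2=20; pred: 6+1-1=6
Step 9: prey: 20+4-2=22; pred: 6+1-1=6
Step 10: prey: 22+4-2=24; pred: 6+1-1=6
Max prey = 24 at step 10

Answer: 24 10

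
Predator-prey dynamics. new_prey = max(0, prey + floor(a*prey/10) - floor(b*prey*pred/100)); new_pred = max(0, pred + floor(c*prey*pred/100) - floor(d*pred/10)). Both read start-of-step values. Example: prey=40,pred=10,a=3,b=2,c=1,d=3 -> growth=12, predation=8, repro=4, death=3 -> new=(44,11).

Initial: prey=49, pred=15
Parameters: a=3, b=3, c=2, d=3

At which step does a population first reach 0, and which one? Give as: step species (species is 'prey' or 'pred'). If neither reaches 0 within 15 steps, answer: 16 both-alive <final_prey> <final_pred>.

Step 1: prey: 49+14-22=41; pred: 15+14-4=25
Step 2: prey: 41+12-30=23; pred: 25+20-7=38
Step 3: prey: 23+6-26=3; pred: 38+17-11=44
Step 4: prey: 3+0-3=0; pred: 44+2-13=33
First extinction: prey at step 4

Answer: 4 prey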